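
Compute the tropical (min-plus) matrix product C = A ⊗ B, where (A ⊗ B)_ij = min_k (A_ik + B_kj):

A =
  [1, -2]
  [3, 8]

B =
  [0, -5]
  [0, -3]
A ⊗ B =
  [-2, -5]
  [3, -2]

Apply the min-plus product entry-by-entry:
  C[0][0] = min over k of (A[0][0] + B[0][0] = 1 + 0 = 1, A[0][1] + B[1][0] = -2 + 0 = -2) = -2 (attained at k = 1)
  C[0][1] = min over k of (A[0][0] + B[0][1] = 1 + -5 = -4, A[0][1] + B[1][1] = -2 + -3 = -5) = -5 (attained at k = 1)
  C[1][0] = min over k of (A[1][0] + B[0][0] = 3 + 0 = 3, A[1][1] + B[1][0] = 8 + 0 = 8) = 3 (attained at k = 0)
  C[1][1] = min over k of (A[1][0] + B[0][1] = 3 + -5 = -2, A[1][1] + B[1][1] = 8 + -3 = 5) = -2 (attained at k = 0)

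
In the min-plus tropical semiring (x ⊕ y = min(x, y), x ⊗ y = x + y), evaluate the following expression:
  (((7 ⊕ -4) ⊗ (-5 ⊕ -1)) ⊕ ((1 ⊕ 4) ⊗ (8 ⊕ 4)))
(((7 ⊕ -4) ⊗ (-5 ⊕ -1)) ⊕ ((1 ⊕ 4) ⊗ (8 ⊕ 4))) = -9

Expand innermost to outermost. Recall ⊕ takes the minimum of its arguments and ⊗ takes their sum. Working out the expression (((7 ⊕ -4) ⊗ (-5 ⊕ -1)) ⊕ ((1 ⊕ 4) ⊗ (8 ⊕ 4))) gives -9.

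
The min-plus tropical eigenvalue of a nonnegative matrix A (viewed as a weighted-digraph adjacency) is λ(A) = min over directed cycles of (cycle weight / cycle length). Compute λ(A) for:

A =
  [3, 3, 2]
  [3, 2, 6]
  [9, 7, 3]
λ(A) = 2

Enumerate directed cycles and compute their means (weight / length). Sample:
  cycle 0 → 0: weight = 3, length = 1, mean = 3/1 ≈ 3.000
  cycle 1 → 1: weight = 2, length = 1, mean = 2/1 ≈ 2.000
  cycle 2 → 2: weight = 3, length = 1, mean = 3/1 ≈ 3.000
  cycle 0 → 1 → 0: weight = 6, length = 2, mean = 6/2 ≈ 3.000
  cycle 0 → 2 → 0: weight = 11, length = 2, mean = 11/2 ≈ 5.500
  cycle 1 → 0 → 1: weight = 6, length = 2, mean = 6/2 ≈ 3.000
Minimum mean = 2.000, attained e.g. along the cycle 1 → 1 with weight 2 and length 1. So λ(A) = 2/1 = 2.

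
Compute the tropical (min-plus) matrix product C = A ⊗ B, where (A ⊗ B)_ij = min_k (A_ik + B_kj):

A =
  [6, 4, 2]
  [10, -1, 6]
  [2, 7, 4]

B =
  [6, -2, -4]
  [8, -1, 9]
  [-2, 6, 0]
A ⊗ B =
  [0, 3, 2]
  [4, -2, 6]
  [2, 0, -2]

Apply the min-plus product entry-by-entry:
  C[0][0] = min over k of (A[0][0] + B[0][0] = 6 + 6 = 12, A[0][1] + B[1][0] = 4 + 8 = 12, A[0][2] + B[2][0] = 2 + -2 = 0) = 0 (attained at k = 2)
  C[0][1] = min over k of (A[0][0] + B[0][1] = 6 + -2 = 4, A[0][1] + B[1][1] = 4 + -1 = 3, A[0][2] + B[2][1] = 2 + 6 = 8) = 3 (attained at k = 1)
  C[0][2] = min over k of (A[0][0] + B[0][2] = 6 + -4 = 2, A[0][1] + B[1][2] = 4 + 9 = 13, A[0][2] + B[2][2] = 2 + 0 = 2) = 2 (attained at k = 0)
  C[1][0] = min over k of (A[1][0] + B[0][0] = 10 + 6 = 16, A[1][1] + B[1][0] = -1 + 8 = 7, A[1][2] + B[2][0] = 6 + -2 = 4) = 4 (attained at k = 2)
  C[1][1] = min over k of (A[1][0] + B[0][1] = 10 + -2 = 8, A[1][1] + B[1][1] = -1 + -1 = -2, A[1][2] + B[2][1] = 6 + 6 = 12) = -2 (attained at k = 1)
  C[1][2] = min over k of (A[1][0] + B[0][2] = 10 + -4 = 6, A[1][1] + B[1][2] = -1 + 9 = 8, A[1][2] + B[2][2] = 6 + 0 = 6) = 6 (attained at k = 0)
  C[2][0] = min over k of (A[2][0] + B[0][0] = 2 + 6 = 8, A[2][1] + B[1][0] = 7 + 8 = 15, A[2][2] + B[2][0] = 4 + -2 = 2) = 2 (attained at k = 2)
  C[2][1] = min over k of (A[2][0] + B[0][1] = 2 + -2 = 0, A[2][1] + B[1][1] = 7 + -1 = 6, A[2][2] + B[2][1] = 4 + 6 = 10) = 0 (attained at k = 0)
  C[2][2] = min over k of (A[2][0] + B[0][2] = 2 + -4 = -2, A[2][1] + B[1][2] = 7 + 9 = 16, A[2][2] + B[2][2] = 4 + 0 = 4) = -2 (attained at k = 0)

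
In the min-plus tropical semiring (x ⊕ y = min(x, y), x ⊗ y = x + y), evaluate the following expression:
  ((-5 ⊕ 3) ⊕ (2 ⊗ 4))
((-5 ⊕ 3) ⊕ (2 ⊗ 4)) = -5

Expand innermost to outermost. Recall ⊕ takes the minimum of its arguments and ⊗ takes their sum. Working out the expression ((-5 ⊕ 3) ⊕ (2 ⊗ 4)) gives -5.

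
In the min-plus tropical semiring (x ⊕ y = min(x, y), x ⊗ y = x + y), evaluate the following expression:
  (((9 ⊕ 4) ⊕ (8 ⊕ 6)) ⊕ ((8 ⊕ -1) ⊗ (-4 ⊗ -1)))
(((9 ⊕ 4) ⊕ (8 ⊕ 6)) ⊕ ((8 ⊕ -1) ⊗ (-4 ⊗ -1))) = -6

Expand innermost to outermost. Recall ⊕ takes the minimum of its arguments and ⊗ takes their sum. Working out the expression (((9 ⊕ 4) ⊕ (8 ⊕ 6)) ⊕ ((8 ⊕ -1) ⊗ (-4 ⊗ -1))) gives -6.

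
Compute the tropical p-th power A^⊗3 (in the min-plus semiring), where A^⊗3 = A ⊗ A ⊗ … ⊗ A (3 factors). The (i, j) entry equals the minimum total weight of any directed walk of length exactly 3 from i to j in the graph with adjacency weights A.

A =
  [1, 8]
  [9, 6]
A^⊗3 =
  [3, 10]
  [11, 18]

Each entry (A^⊗3)_ij equals the minimum over all length-3 walks i = v_0 → v_1 → … → v_3 = j of Σ_t A[v_t][v_{t+1}]. For example, for (i, j) = (0, 1) we minimise over 4 possible intermediate vertex sequences; the minimum is 10, attained along the walk 0 → 0 → 0 → 1.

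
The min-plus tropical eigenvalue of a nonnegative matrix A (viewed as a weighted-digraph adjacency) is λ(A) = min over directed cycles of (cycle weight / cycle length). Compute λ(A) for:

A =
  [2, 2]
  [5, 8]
λ(A) = 2

Enumerate directed cycles and compute their means (weight / length). Sample:
  cycle 0 → 0: weight = 2, length = 1, mean = 2/1 ≈ 2.000
  cycle 1 → 1: weight = 8, length = 1, mean = 8/1 ≈ 8.000
  cycle 0 → 1 → 0: weight = 7, length = 2, mean = 7/2 ≈ 3.500
  cycle 1 → 0 → 1: weight = 7, length = 2, mean = 7/2 ≈ 3.500
Minimum mean = 2.000, attained e.g. along the cycle 0 → 0 with weight 2 and length 1. So λ(A) = 2/1 = 2.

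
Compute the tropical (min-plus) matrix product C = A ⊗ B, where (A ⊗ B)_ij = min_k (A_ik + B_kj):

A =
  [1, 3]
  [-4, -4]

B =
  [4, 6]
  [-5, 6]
A ⊗ B =
  [-2, 7]
  [-9, 2]

Apply the min-plus product entry-by-entry:
  C[0][0] = min over k of (A[0][0] + B[0][0] = 1 + 4 = 5, A[0][1] + B[1][0] = 3 + -5 = -2) = -2 (attained at k = 1)
  C[0][1] = min over k of (A[0][0] + B[0][1] = 1 + 6 = 7, A[0][1] + B[1][1] = 3 + 6 = 9) = 7 (attained at k = 0)
  C[1][0] = min over k of (A[1][0] + B[0][0] = -4 + 4 = 0, A[1][1] + B[1][0] = -4 + -5 = -9) = -9 (attained at k = 1)
  C[1][1] = min over k of (A[1][0] + B[0][1] = -4 + 6 = 2, A[1][1] + B[1][1] = -4 + 6 = 2) = 2 (attained at k = 0)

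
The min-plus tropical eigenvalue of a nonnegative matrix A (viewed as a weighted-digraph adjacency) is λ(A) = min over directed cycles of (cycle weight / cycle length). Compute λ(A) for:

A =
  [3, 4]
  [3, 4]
λ(A) = 3

Enumerate directed cycles and compute their means (weight / length). Sample:
  cycle 0 → 0: weight = 3, length = 1, mean = 3/1 ≈ 3.000
  cycle 1 → 1: weight = 4, length = 1, mean = 4/1 ≈ 4.000
  cycle 0 → 1 → 0: weight = 7, length = 2, mean = 7/2 ≈ 3.500
  cycle 1 → 0 → 1: weight = 7, length = 2, mean = 7/2 ≈ 3.500
Minimum mean = 3.000, attained e.g. along the cycle 0 → 0 with weight 3 and length 1. So λ(A) = 3/1 = 3.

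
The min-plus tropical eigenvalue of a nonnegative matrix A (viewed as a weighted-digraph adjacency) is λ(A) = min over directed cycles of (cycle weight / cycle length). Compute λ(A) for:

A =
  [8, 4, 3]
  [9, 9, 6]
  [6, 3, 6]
λ(A) = 9/2

Enumerate directed cycles and compute their means (weight / length). Sample:
  cycle 0 → 0: weight = 8, length = 1, mean = 8/1 ≈ 8.000
  cycle 1 → 1: weight = 9, length = 1, mean = 9/1 ≈ 9.000
  cycle 2 → 2: weight = 6, length = 1, mean = 6/1 ≈ 6.000
  cycle 0 → 1 → 0: weight = 13, length = 2, mean = 13/2 ≈ 6.500
  cycle 0 → 2 → 0: weight = 9, length = 2, mean = 9/2 ≈ 4.500
  cycle 1 → 0 → 1: weight = 13, length = 2, mean = 13/2 ≈ 6.500
Minimum mean = 4.500, attained e.g. along the cycle 0 → 2 → 0 with weight 9 and length 2. So λ(A) = 9/2 = 9/2.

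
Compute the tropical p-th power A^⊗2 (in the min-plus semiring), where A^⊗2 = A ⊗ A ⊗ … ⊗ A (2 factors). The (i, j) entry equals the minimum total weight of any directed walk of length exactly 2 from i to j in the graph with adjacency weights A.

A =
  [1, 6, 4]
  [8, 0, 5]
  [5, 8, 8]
A^⊗2 =
  [2, 6, 5]
  [8, 0, 5]
  [6, 8, 9]

Each entry (A^⊗2)_ij equals the minimum over all length-2 walks i = v_0 → v_1 → … → v_2 = j of Σ_t A[v_t][v_{t+1}]. For example, for (i, j) = (0, 2) we minimise over 3 possible intermediate vertex sequences; the minimum is 5, attained along the walk 0 → 0 → 2.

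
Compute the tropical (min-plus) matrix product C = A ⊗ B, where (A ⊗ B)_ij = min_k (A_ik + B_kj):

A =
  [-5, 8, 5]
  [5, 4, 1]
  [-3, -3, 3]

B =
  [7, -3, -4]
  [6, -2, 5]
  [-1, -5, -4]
A ⊗ B =
  [2, -8, -9]
  [0, -4, -3]
  [2, -6, -7]

Apply the min-plus product entry-by-entry:
  C[0][0] = min over k of (A[0][0] + B[0][0] = -5 + 7 = 2, A[0][1] + B[1][0] = 8 + 6 = 14, A[0][2] + B[2][0] = 5 + -1 = 4) = 2 (attained at k = 0)
  C[0][1] = min over k of (A[0][0] + B[0][1] = -5 + -3 = -8, A[0][1] + B[1][1] = 8 + -2 = 6, A[0][2] + B[2][1] = 5 + -5 = 0) = -8 (attained at k = 0)
  C[0][2] = min over k of (A[0][0] + B[0][2] = -5 + -4 = -9, A[0][1] + B[1][2] = 8 + 5 = 13, A[0][2] + B[2][2] = 5 + -4 = 1) = -9 (attained at k = 0)
  C[1][0] = min over k of (A[1][0] + B[0][0] = 5 + 7 = 12, A[1][1] + B[1][0] = 4 + 6 = 10, A[1][2] + B[2][0] = 1 + -1 = 0) = 0 (attained at k = 2)
  C[1][1] = min over k of (A[1][0] + B[0][1] = 5 + -3 = 2, A[1][1] + B[1][1] = 4 + -2 = 2, A[1][2] + B[2][1] = 1 + -5 = -4) = -4 (attained at k = 2)
  C[1][2] = min over k of (A[1][0] + B[0][2] = 5 + -4 = 1, A[1][1] + B[1][2] = 4 + 5 = 9, A[1][2] + B[2][2] = 1 + -4 = -3) = -3 (attained at k = 2)
  C[2][0] = min over k of (A[2][0] + B[0][0] = -3 + 7 = 4, A[2][1] + B[1][0] = -3 + 6 = 3, A[2][2] + B[2][0] = 3 + -1 = 2) = 2 (attained at k = 2)
  C[2][1] = min over k of (A[2][0] + B[0][1] = -3 + -3 = -6, A[2][1] + B[1][1] = -3 + -2 = -5, A[2][2] + B[2][1] = 3 + -5 = -2) = -6 (attained at k = 0)
  C[2][2] = min over k of (A[2][0] + B[0][2] = -3 + -4 = -7, A[2][1] + B[1][2] = -3 + 5 = 2, A[2][2] + B[2][2] = 3 + -4 = -1) = -7 (attained at k = 0)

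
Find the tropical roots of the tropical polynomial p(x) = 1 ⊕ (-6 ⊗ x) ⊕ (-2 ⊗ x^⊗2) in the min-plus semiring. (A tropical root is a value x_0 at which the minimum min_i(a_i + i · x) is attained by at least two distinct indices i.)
Roots: {-4, 7}

Each tropical root is a break point of the lower envelope of the lines y = a_i + i · x (there are 3 lines, with slopes 0, 1, ..., 2). Only the lines that attain the minimum somewhere contribute to roots; other lines are dominated. Here the surviving (envelope) indices are i = 2, i = 1, i = 0.
Intersections between consecutive envelope lines give the roots: for adjacent envelope indices i < j the intersection is x = (a_i − a_j) / (j − i). Reading off the sorted break points: {-4, 7}.
Verification: at each break x_0, at least two indices attain the minimum of min_i(a_i + i · x_0).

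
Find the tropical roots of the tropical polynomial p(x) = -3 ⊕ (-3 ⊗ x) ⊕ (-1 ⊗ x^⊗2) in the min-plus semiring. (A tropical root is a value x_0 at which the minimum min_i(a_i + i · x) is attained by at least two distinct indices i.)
Roots: {-2, 0}

Each tropical root is a break point of the lower envelope of the lines y = a_i + i · x (there are 3 lines, with slopes 0, 1, ..., 2). Only the lines that attain the minimum somewhere contribute to roots; other lines are dominated. Here the surviving (envelope) indices are i = 2, i = 1, i = 0.
Intersections between consecutive envelope lines give the roots: for adjacent envelope indices i < j the intersection is x = (a_i − a_j) / (j − i). Reading off the sorted break points: {-2, 0}.
Verification: at each break x_0, at least two indices attain the minimum of min_i(a_i + i · x_0).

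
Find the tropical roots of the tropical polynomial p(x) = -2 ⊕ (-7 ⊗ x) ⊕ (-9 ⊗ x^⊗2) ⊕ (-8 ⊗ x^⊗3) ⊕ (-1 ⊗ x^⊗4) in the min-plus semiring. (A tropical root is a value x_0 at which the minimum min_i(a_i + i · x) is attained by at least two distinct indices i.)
Roots: {-7, -1, 2, 5}

Each tropical root is a break point of the lower envelope of the lines y = a_i + i · x (there are 5 lines, with slopes 0, 1, ..., 4). Only the lines that attain the minimum somewhere contribute to roots; other lines are dominated. Here the surviving (envelope) indices are i = 4, i = 3, i = 2, i = 1, i = 0.
Intersections between consecutive envelope lines give the roots: for adjacent envelope indices i < j the intersection is x = (a_i − a_j) / (j − i). Reading off the sorted break points: {-7, -1, 2, 5}.
Verification: at each break x_0, at least two indices attain the minimum of min_i(a_i + i · x_0).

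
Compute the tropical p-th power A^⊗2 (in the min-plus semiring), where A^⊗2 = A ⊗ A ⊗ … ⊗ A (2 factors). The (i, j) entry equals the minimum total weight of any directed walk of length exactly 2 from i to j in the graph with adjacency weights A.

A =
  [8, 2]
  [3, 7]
A^⊗2 =
  [5, 9]
  [10, 5]

Each entry (A^⊗2)_ij equals the minimum over all length-2 walks i = v_0 → v_1 → … → v_2 = j of Σ_t A[v_t][v_{t+1}]. For example, for (i, j) = (0, 1) we minimise over 2 possible intermediate vertex sequences; the minimum is 9, attained along the walk 0 → 1 → 1.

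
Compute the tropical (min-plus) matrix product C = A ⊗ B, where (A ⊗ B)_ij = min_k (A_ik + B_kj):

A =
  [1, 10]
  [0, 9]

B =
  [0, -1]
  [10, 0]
A ⊗ B =
  [1, 0]
  [0, -1]

Apply the min-plus product entry-by-entry:
  C[0][0] = min over k of (A[0][0] + B[0][0] = 1 + 0 = 1, A[0][1] + B[1][0] = 10 + 10 = 20) = 1 (attained at k = 0)
  C[0][1] = min over k of (A[0][0] + B[0][1] = 1 + -1 = 0, A[0][1] + B[1][1] = 10 + 0 = 10) = 0 (attained at k = 0)
  C[1][0] = min over k of (A[1][0] + B[0][0] = 0 + 0 = 0, A[1][1] + B[1][0] = 9 + 10 = 19) = 0 (attained at k = 0)
  C[1][1] = min over k of (A[1][0] + B[0][1] = 0 + -1 = -1, A[1][1] + B[1][1] = 9 + 0 = 9) = -1 (attained at k = 0)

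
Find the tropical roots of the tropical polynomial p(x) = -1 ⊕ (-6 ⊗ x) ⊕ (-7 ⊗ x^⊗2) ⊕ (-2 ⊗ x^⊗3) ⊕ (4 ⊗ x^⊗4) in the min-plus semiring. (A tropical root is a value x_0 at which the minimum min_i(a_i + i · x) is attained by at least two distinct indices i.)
Roots: {-6, -5, 1, 5}

Each tropical root is a break point of the lower envelope of the lines y = a_i + i · x (there are 5 lines, with slopes 0, 1, ..., 4). Only the lines that attain the minimum somewhere contribute to roots; other lines are dominated. Here the surviving (envelope) indices are i = 4, i = 3, i = 2, i = 1, i = 0.
Intersections between consecutive envelope lines give the roots: for adjacent envelope indices i < j the intersection is x = (a_i − a_j) / (j − i). Reading off the sorted break points: {-6, -5, 1, 5}.
Verification: at each break x_0, at least two indices attain the minimum of min_i(a_i + i · x_0).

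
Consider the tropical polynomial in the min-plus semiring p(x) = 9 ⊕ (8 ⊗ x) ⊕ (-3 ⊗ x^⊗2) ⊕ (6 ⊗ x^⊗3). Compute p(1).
p(1) = -1

A tropical monomial a ⊗ x^⊗i evaluates to a + i · x. Evaluating each term at x = 1:
  Term 0 contributes 9 + 0 · 1 = 9
  Term 1 contributes 8 + 1 · 1 = 9
  Term 2 contributes -3 + 2 · 1 = -1
  Term 3 contributes 6 + 3 · 1 = 9
p(1) = ⊕ of these = min[9, 9, -1, 9] = -1.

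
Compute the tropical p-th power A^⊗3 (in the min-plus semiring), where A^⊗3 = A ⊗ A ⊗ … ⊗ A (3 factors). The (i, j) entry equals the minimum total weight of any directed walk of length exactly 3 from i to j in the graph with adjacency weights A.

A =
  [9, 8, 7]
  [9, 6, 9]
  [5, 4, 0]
A^⊗3 =
  [12, 11, 7]
  [14, 13, 9]
  [5, 4, 0]

Each entry (A^⊗3)_ij equals the minimum over all length-3 walks i = v_0 → v_1 → … → v_3 = j of Σ_t A[v_t][v_{t+1}]. For example, for (i, j) = (0, 2) we minimise over 9 possible intermediate vertex sequences; the minimum is 7, attained along the walk 0 → 2 → 2 → 2.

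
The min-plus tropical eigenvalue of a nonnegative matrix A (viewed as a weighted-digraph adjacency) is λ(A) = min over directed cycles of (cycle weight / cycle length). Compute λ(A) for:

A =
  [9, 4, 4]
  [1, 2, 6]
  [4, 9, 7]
λ(A) = 2

Enumerate directed cycles and compute their means (weight / length). Sample:
  cycle 0 → 0: weight = 9, length = 1, mean = 9/1 ≈ 9.000
  cycle 1 → 1: weight = 2, length = 1, mean = 2/1 ≈ 2.000
  cycle 2 → 2: weight = 7, length = 1, mean = 7/1 ≈ 7.000
  cycle 0 → 1 → 0: weight = 5, length = 2, mean = 5/2 ≈ 2.500
  cycle 0 → 2 → 0: weight = 8, length = 2, mean = 8/2 ≈ 4.000
  cycle 1 → 0 → 1: weight = 5, length = 2, mean = 5/2 ≈ 2.500
Minimum mean = 2.000, attained e.g. along the cycle 1 → 1 with weight 2 and length 1. So λ(A) = 2/1 = 2.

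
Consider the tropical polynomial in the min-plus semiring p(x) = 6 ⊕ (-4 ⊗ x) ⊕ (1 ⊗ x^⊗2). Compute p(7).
p(7) = 3

A tropical monomial a ⊗ x^⊗i evaluates to a + i · x. Evaluating each term at x = 7:
  Term 0 contributes 6 + 0 · 7 = 6
  Term 1 contributes -4 + 1 · 7 = 3
  Term 2 contributes 1 + 2 · 7 = 15
p(7) = ⊕ of these = min[6, 3, 15] = 3.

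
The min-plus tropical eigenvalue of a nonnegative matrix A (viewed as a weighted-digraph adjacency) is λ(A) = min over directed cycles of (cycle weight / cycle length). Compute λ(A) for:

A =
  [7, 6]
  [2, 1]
λ(A) = 1

Enumerate directed cycles and compute their means (weight / length). Sample:
  cycle 0 → 0: weight = 7, length = 1, mean = 7/1 ≈ 7.000
  cycle 1 → 1: weight = 1, length = 1, mean = 1/1 ≈ 1.000
  cycle 0 → 1 → 0: weight = 8, length = 2, mean = 8/2 ≈ 4.000
  cycle 1 → 0 → 1: weight = 8, length = 2, mean = 8/2 ≈ 4.000
Minimum mean = 1.000, attained e.g. along the cycle 1 → 1 with weight 1 and length 1. So λ(A) = 1/1 = 1.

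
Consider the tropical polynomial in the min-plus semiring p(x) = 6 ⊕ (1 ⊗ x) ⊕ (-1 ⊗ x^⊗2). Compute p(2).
p(2) = 3

A tropical monomial a ⊗ x^⊗i evaluates to a + i · x. Evaluating each term at x = 2:
  Term 0 contributes 6 + 0 · 2 = 6
  Term 1 contributes 1 + 1 · 2 = 3
  Term 2 contributes -1 + 2 · 2 = 3
p(2) = ⊕ of these = min[6, 3, 3] = 3.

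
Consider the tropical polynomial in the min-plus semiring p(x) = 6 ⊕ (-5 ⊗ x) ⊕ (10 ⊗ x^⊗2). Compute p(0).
p(0) = -5

A tropical monomial a ⊗ x^⊗i evaluates to a + i · x. Evaluating each term at x = 0:
  Term 0 contributes 6 + 0 · 0 = 6
  Term 1 contributes -5 + 1 · 0 = -5
  Term 2 contributes 10 + 2 · 0 = 10
p(0) = ⊕ of these = min[6, -5, 10] = -5.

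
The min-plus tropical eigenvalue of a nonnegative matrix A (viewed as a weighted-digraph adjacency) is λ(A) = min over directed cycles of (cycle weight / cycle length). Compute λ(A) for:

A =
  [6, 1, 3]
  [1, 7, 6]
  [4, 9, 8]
λ(A) = 1

Enumerate directed cycles and compute their means (weight / length). Sample:
  cycle 0 → 0: weight = 6, length = 1, mean = 6/1 ≈ 6.000
  cycle 1 → 1: weight = 7, length = 1, mean = 7/1 ≈ 7.000
  cycle 2 → 2: weight = 8, length = 1, mean = 8/1 ≈ 8.000
  cycle 0 → 1 → 0: weight = 2, length = 2, mean = 2/2 ≈ 1.000
  cycle 0 → 2 → 0: weight = 7, length = 2, mean = 7/2 ≈ 3.500
  cycle 1 → 0 → 1: weight = 2, length = 2, mean = 2/2 ≈ 1.000
Minimum mean = 1.000, attained e.g. along the cycle 0 → 1 → 0 with weight 2 and length 2. So λ(A) = 2/2 = 1.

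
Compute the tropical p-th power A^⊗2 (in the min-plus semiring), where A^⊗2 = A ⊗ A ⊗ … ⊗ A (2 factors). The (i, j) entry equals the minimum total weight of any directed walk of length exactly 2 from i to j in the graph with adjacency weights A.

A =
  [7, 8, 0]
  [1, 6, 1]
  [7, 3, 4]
A^⊗2 =
  [7, 3, 4]
  [7, 4, 1]
  [4, 7, 4]

Each entry (A^⊗2)_ij equals the minimum over all length-2 walks i = v_0 → v_1 → … → v_2 = j of Σ_t A[v_t][v_{t+1}]. For example, for (i, j) = (0, 2) we minimise over 3 possible intermediate vertex sequences; the minimum is 4, attained along the walk 0 → 2 → 2.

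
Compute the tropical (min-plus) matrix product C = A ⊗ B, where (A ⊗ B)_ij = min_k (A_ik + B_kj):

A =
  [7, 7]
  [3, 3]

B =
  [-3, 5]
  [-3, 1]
A ⊗ B =
  [4, 8]
  [0, 4]

Apply the min-plus product entry-by-entry:
  C[0][0] = min over k of (A[0][0] + B[0][0] = 7 + -3 = 4, A[0][1] + B[1][0] = 7 + -3 = 4) = 4 (attained at k = 0)
  C[0][1] = min over k of (A[0][0] + B[0][1] = 7 + 5 = 12, A[0][1] + B[1][1] = 7 + 1 = 8) = 8 (attained at k = 1)
  C[1][0] = min over k of (A[1][0] + B[0][0] = 3 + -3 = 0, A[1][1] + B[1][0] = 3 + -3 = 0) = 0 (attained at k = 0)
  C[1][1] = min over k of (A[1][0] + B[0][1] = 3 + 5 = 8, A[1][1] + B[1][1] = 3 + 1 = 4) = 4 (attained at k = 1)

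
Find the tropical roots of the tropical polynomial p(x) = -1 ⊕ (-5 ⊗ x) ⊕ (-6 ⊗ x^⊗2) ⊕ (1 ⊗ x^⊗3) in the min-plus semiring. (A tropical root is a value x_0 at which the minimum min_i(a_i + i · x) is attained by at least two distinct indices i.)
Roots: {-7, 1, 4}

Each tropical root is a break point of the lower envelope of the lines y = a_i + i · x (there are 4 lines, with slopes 0, 1, ..., 3). Only the lines that attain the minimum somewhere contribute to roots; other lines are dominated. Here the surviving (envelope) indices are i = 3, i = 2, i = 1, i = 0.
Intersections between consecutive envelope lines give the roots: for adjacent envelope indices i < j the intersection is x = (a_i − a_j) / (j − i). Reading off the sorted break points: {-7, 1, 4}.
Verification: at each break x_0, at least two indices attain the minimum of min_i(a_i + i · x_0).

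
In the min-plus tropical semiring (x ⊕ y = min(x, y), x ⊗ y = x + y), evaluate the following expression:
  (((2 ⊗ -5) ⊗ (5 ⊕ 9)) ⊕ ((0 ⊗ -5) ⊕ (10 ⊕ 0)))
(((2 ⊗ -5) ⊗ (5 ⊕ 9)) ⊕ ((0 ⊗ -5) ⊕ (10 ⊕ 0))) = -5

Expand innermost to outermost. Recall ⊕ takes the minimum of its arguments and ⊗ takes their sum. Working out the expression (((2 ⊗ -5) ⊗ (5 ⊕ 9)) ⊕ ((0 ⊗ -5) ⊕ (10 ⊕ 0))) gives -5.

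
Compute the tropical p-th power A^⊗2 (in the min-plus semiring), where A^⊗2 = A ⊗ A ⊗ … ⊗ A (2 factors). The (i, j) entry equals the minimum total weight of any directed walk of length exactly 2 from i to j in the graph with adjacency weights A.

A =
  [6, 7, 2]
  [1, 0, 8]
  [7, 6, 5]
A^⊗2 =
  [8, 7, 7]
  [1, 0, 3]
  [7, 6, 9]

Each entry (A^⊗2)_ij equals the minimum over all length-2 walks i = v_0 → v_1 → … → v_2 = j of Σ_t A[v_t][v_{t+1}]. For example, for (i, j) = (0, 2) we minimise over 3 possible intermediate vertex sequences; the minimum is 7, attained along the walk 0 → 2 → 2.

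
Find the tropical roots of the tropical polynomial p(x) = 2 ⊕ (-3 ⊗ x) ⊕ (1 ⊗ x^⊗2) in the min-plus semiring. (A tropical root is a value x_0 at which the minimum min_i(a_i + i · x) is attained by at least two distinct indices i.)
Roots: {-4, 5}

Each tropical root is a break point of the lower envelope of the lines y = a_i + i · x (there are 3 lines, with slopes 0, 1, ..., 2). Only the lines that attain the minimum somewhere contribute to roots; other lines are dominated. Here the surviving (envelope) indices are i = 2, i = 1, i = 0.
Intersections between consecutive envelope lines give the roots: for adjacent envelope indices i < j the intersection is x = (a_i − a_j) / (j − i). Reading off the sorted break points: {-4, 5}.
Verification: at each break x_0, at least two indices attain the minimum of min_i(a_i + i · x_0).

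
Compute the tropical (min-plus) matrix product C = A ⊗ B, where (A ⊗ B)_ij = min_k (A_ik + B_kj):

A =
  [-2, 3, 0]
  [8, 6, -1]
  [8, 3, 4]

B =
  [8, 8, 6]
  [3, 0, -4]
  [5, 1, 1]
A ⊗ B =
  [5, 1, -1]
  [4, 0, 0]
  [6, 3, -1]

Apply the min-plus product entry-by-entry:
  C[0][0] = min over k of (A[0][0] + B[0][0] = -2 + 8 = 6, A[0][1] + B[1][0] = 3 + 3 = 6, A[0][2] + B[2][0] = 0 + 5 = 5) = 5 (attained at k = 2)
  C[0][1] = min over k of (A[0][0] + B[0][1] = -2 + 8 = 6, A[0][1] + B[1][1] = 3 + 0 = 3, A[0][2] + B[2][1] = 0 + 1 = 1) = 1 (attained at k = 2)
  C[0][2] = min over k of (A[0][0] + B[0][2] = -2 + 6 = 4, A[0][1] + B[1][2] = 3 + -4 = -1, A[0][2] + B[2][2] = 0 + 1 = 1) = -1 (attained at k = 1)
  C[1][0] = min over k of (A[1][0] + B[0][0] = 8 + 8 = 16, A[1][1] + B[1][0] = 6 + 3 = 9, A[1][2] + B[2][0] = -1 + 5 = 4) = 4 (attained at k = 2)
  C[1][1] = min over k of (A[1][0] + B[0][1] = 8 + 8 = 16, A[1][1] + B[1][1] = 6 + 0 = 6, A[1][2] + B[2][1] = -1 + 1 = 0) = 0 (attained at k = 2)
  C[1][2] = min over k of (A[1][0] + B[0][2] = 8 + 6 = 14, A[1][1] + B[1][2] = 6 + -4 = 2, A[1][2] + B[2][2] = -1 + 1 = 0) = 0 (attained at k = 2)
  C[2][0] = min over k of (A[2][0] + B[0][0] = 8 + 8 = 16, A[2][1] + B[1][0] = 3 + 3 = 6, A[2][2] + B[2][0] = 4 + 5 = 9) = 6 (attained at k = 1)
  C[2][1] = min over k of (A[2][0] + B[0][1] = 8 + 8 = 16, A[2][1] + B[1][1] = 3 + 0 = 3, A[2][2] + B[2][1] = 4 + 1 = 5) = 3 (attained at k = 1)
  C[2][2] = min over k of (A[2][0] + B[0][2] = 8 + 6 = 14, A[2][1] + B[1][2] = 3 + -4 = -1, A[2][2] + B[2][2] = 4 + 1 = 5) = -1 (attained at k = 1)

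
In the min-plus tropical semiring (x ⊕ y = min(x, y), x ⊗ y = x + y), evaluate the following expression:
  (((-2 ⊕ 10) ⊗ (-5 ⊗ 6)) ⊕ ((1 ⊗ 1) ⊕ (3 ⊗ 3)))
(((-2 ⊕ 10) ⊗ (-5 ⊗ 6)) ⊕ ((1 ⊗ 1) ⊕ (3 ⊗ 3))) = -1

Expand innermost to outermost. Recall ⊕ takes the minimum of its arguments and ⊗ takes their sum. Working out the expression (((-2 ⊕ 10) ⊗ (-5 ⊗ 6)) ⊕ ((1 ⊗ 1) ⊕ (3 ⊗ 3))) gives -1.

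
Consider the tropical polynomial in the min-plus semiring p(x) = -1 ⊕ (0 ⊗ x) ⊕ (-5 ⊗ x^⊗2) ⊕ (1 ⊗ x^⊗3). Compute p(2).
p(2) = -1

A tropical monomial a ⊗ x^⊗i evaluates to a + i · x. Evaluating each term at x = 2:
  Term 0 contributes -1 + 0 · 2 = -1
  Term 1 contributes 0 + 1 · 2 = 2
  Term 2 contributes -5 + 2 · 2 = -1
  Term 3 contributes 1 + 3 · 2 = 7
p(2) = ⊕ of these = min[-1, 2, -1, 7] = -1.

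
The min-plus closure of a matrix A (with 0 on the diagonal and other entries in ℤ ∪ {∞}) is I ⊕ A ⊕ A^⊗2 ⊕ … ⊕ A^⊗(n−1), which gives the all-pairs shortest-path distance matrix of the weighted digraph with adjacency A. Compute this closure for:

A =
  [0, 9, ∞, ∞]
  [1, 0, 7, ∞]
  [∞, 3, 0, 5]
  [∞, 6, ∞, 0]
Closure =
  [0, 9, 16, 21]
  [1, 0, 7, 12]
  [4, 3, 0, 5]
  [7, 6, 13, 0]

This is the Floyd-Warshall all-pairs shortest-path computation. For each intermediate vertex k = 0, 1, …, 3, update dist[i][j] ← min(dist[i][j], dist[i][k] + dist[k][j]). The final matrix gives, for each (i, j), the minimum total weight of any directed path from i to j (possibly empty when i = j).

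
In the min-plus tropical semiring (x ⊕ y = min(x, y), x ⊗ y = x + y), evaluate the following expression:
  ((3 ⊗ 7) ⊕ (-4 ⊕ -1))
((3 ⊗ 7) ⊕ (-4 ⊕ -1)) = -4

Expand innermost to outermost. Recall ⊕ takes the minimum of its arguments and ⊗ takes their sum. Working out the expression ((3 ⊗ 7) ⊕ (-4 ⊕ -1)) gives -4.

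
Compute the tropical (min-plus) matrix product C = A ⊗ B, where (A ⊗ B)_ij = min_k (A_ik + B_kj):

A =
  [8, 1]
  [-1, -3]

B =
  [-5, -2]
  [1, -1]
A ⊗ B =
  [2, 0]
  [-6, -4]

Apply the min-plus product entry-by-entry:
  C[0][0] = min over k of (A[0][0] + B[0][0] = 8 + -5 = 3, A[0][1] + B[1][0] = 1 + 1 = 2) = 2 (attained at k = 1)
  C[0][1] = min over k of (A[0][0] + B[0][1] = 8 + -2 = 6, A[0][1] + B[1][1] = 1 + -1 = 0) = 0 (attained at k = 1)
  C[1][0] = min over k of (A[1][0] + B[0][0] = -1 + -5 = -6, A[1][1] + B[1][0] = -3 + 1 = -2) = -6 (attained at k = 0)
  C[1][1] = min over k of (A[1][0] + B[0][1] = -1 + -2 = -3, A[1][1] + B[1][1] = -3 + -1 = -4) = -4 (attained at k = 1)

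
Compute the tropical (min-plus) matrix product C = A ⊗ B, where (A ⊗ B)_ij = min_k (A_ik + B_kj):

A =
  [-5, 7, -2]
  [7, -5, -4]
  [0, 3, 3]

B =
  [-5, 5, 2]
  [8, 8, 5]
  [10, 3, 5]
A ⊗ B =
  [-10, 0, -3]
  [2, -1, 0]
  [-5, 5, 2]

Apply the min-plus product entry-by-entry:
  C[0][0] = min over k of (A[0][0] + B[0][0] = -5 + -5 = -10, A[0][1] + B[1][0] = 7 + 8 = 15, A[0][2] + B[2][0] = -2 + 10 = 8) = -10 (attained at k = 0)
  C[0][1] = min over k of (A[0][0] + B[0][1] = -5 + 5 = 0, A[0][1] + B[1][1] = 7 + 8 = 15, A[0][2] + B[2][1] = -2 + 3 = 1) = 0 (attained at k = 0)
  C[0][2] = min over k of (A[0][0] + B[0][2] = -5 + 2 = -3, A[0][1] + B[1][2] = 7 + 5 = 12, A[0][2] + B[2][2] = -2 + 5 = 3) = -3 (attained at k = 0)
  C[1][0] = min over k of (A[1][0] + B[0][0] = 7 + -5 = 2, A[1][1] + B[1][0] = -5 + 8 = 3, A[1][2] + B[2][0] = -4 + 10 = 6) = 2 (attained at k = 0)
  C[1][1] = min over k of (A[1][0] + B[0][1] = 7 + 5 = 12, A[1][1] + B[1][1] = -5 + 8 = 3, A[1][2] + B[2][1] = -4 + 3 = -1) = -1 (attained at k = 2)
  C[1][2] = min over k of (A[1][0] + B[0][2] = 7 + 2 = 9, A[1][1] + B[1][2] = -5 + 5 = 0, A[1][2] + B[2][2] = -4 + 5 = 1) = 0 (attained at k = 1)
  C[2][0] = min over k of (A[2][0] + B[0][0] = 0 + -5 = -5, A[2][1] + B[1][0] = 3 + 8 = 11, A[2][2] + B[2][0] = 3 + 10 = 13) = -5 (attained at k = 0)
  C[2][1] = min over k of (A[2][0] + B[0][1] = 0 + 5 = 5, A[2][1] + B[1][1] = 3 + 8 = 11, A[2][2] + B[2][1] = 3 + 3 = 6) = 5 (attained at k = 0)
  C[2][2] = min over k of (A[2][0] + B[0][2] = 0 + 2 = 2, A[2][1] + B[1][2] = 3 + 5 = 8, A[2][2] + B[2][2] = 3 + 5 = 8) = 2 (attained at k = 0)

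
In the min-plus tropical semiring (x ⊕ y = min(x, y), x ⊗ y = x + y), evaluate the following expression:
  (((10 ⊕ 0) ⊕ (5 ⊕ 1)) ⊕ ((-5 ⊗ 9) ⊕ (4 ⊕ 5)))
(((10 ⊕ 0) ⊕ (5 ⊕ 1)) ⊕ ((-5 ⊗ 9) ⊕ (4 ⊕ 5))) = 0

Expand innermost to outermost. Recall ⊕ takes the minimum of its arguments and ⊗ takes their sum. Working out the expression (((10 ⊕ 0) ⊕ (5 ⊕ 1)) ⊕ ((-5 ⊗ 9) ⊕ (4 ⊕ 5))) gives 0.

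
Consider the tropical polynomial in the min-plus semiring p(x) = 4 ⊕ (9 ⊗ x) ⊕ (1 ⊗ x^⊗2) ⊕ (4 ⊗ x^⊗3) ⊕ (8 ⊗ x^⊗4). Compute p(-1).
p(-1) = -1

A tropical monomial a ⊗ x^⊗i evaluates to a + i · x. Evaluating each term at x = -1:
  Term 0 contributes 4 + 0 · -1 = 4
  Term 1 contributes 9 + 1 · -1 = 8
  Term 2 contributes 1 + 2 · -1 = -1
  Term 3 contributes 4 + 3 · -1 = 1
  Term 4 contributes 8 + 4 · -1 = 4
p(-1) = ⊕ of these = min[4, 8, -1, 1, 4] = -1.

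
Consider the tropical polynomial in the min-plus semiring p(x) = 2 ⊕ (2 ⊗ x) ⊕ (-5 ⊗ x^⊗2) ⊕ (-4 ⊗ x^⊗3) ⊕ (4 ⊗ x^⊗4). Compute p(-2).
p(-2) = -10

A tropical monomial a ⊗ x^⊗i evaluates to a + i · x. Evaluating each term at x = -2:
  Term 0 contributes 2 + 0 · -2 = 2
  Term 1 contributes 2 + 1 · -2 = 0
  Term 2 contributes -5 + 2 · -2 = -9
  Term 3 contributes -4 + 3 · -2 = -10
  Term 4 contributes 4 + 4 · -2 = -4
p(-2) = ⊕ of these = min[2, 0, -9, -10, -4] = -10.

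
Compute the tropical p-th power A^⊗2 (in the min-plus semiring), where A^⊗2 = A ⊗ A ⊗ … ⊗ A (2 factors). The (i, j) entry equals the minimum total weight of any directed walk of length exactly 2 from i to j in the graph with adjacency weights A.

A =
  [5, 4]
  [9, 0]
A^⊗2 =
  [10, 4]
  [9, 0]

Each entry (A^⊗2)_ij equals the minimum over all length-2 walks i = v_0 → v_1 → … → v_2 = j of Σ_t A[v_t][v_{t+1}]. For example, for (i, j) = (0, 1) we minimise over 2 possible intermediate vertex sequences; the minimum is 4, attained along the walk 0 → 1 → 1.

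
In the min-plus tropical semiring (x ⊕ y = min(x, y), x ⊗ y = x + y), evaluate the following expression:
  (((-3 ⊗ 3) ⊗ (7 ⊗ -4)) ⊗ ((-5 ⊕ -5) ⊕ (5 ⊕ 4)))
(((-3 ⊗ 3) ⊗ (7 ⊗ -4)) ⊗ ((-5 ⊕ -5) ⊕ (5 ⊕ 4))) = -2

Expand innermost to outermost. Recall ⊕ takes the minimum of its arguments and ⊗ takes their sum. Working out the expression (((-3 ⊗ 3) ⊗ (7 ⊗ -4)) ⊗ ((-5 ⊕ -5) ⊕ (5 ⊕ 4))) gives -2.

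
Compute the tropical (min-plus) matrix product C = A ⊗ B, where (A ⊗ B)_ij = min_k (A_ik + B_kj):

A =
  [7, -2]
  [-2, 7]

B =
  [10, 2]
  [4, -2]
A ⊗ B =
  [2, -4]
  [8, 0]

Apply the min-plus product entry-by-entry:
  C[0][0] = min over k of (A[0][0] + B[0][0] = 7 + 10 = 17, A[0][1] + B[1][0] = -2 + 4 = 2) = 2 (attained at k = 1)
  C[0][1] = min over k of (A[0][0] + B[0][1] = 7 + 2 = 9, A[0][1] + B[1][1] = -2 + -2 = -4) = -4 (attained at k = 1)
  C[1][0] = min over k of (A[1][0] + B[0][0] = -2 + 10 = 8, A[1][1] + B[1][0] = 7 + 4 = 11) = 8 (attained at k = 0)
  C[1][1] = min over k of (A[1][0] + B[0][1] = -2 + 2 = 0, A[1][1] + B[1][1] = 7 + -2 = 5) = 0 (attained at k = 0)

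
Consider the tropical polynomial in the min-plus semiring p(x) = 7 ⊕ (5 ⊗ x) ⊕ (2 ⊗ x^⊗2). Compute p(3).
p(3) = 7

A tropical monomial a ⊗ x^⊗i evaluates to a + i · x. Evaluating each term at x = 3:
  Term 0 contributes 7 + 0 · 3 = 7
  Term 1 contributes 5 + 1 · 3 = 8
  Term 2 contributes 2 + 2 · 3 = 8
p(3) = ⊕ of these = min[7, 8, 8] = 7.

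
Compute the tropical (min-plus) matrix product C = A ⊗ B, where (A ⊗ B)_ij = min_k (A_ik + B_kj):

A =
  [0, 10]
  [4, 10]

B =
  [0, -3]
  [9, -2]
A ⊗ B =
  [0, -3]
  [4, 1]

Apply the min-plus product entry-by-entry:
  C[0][0] = min over k of (A[0][0] + B[0][0] = 0 + 0 = 0, A[0][1] + B[1][0] = 10 + 9 = 19) = 0 (attained at k = 0)
  C[0][1] = min over k of (A[0][0] + B[0][1] = 0 + -3 = -3, A[0][1] + B[1][1] = 10 + -2 = 8) = -3 (attained at k = 0)
  C[1][0] = min over k of (A[1][0] + B[0][0] = 4 + 0 = 4, A[1][1] + B[1][0] = 10 + 9 = 19) = 4 (attained at k = 0)
  C[1][1] = min over k of (A[1][0] + B[0][1] = 4 + -3 = 1, A[1][1] + B[1][1] = 10 + -2 = 8) = 1 (attained at k = 0)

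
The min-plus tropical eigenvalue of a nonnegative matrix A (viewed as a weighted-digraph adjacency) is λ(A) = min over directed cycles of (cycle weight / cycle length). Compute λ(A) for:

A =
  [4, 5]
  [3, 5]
λ(A) = 4

Enumerate directed cycles and compute their means (weight / length). Sample:
  cycle 0 → 0: weight = 4, length = 1, mean = 4/1 ≈ 4.000
  cycle 1 → 1: weight = 5, length = 1, mean = 5/1 ≈ 5.000
  cycle 0 → 1 → 0: weight = 8, length = 2, mean = 8/2 ≈ 4.000
  cycle 1 → 0 → 1: weight = 8, length = 2, mean = 8/2 ≈ 4.000
Minimum mean = 4.000, attained e.g. along the cycle 0 → 0 with weight 4 and length 1. So λ(A) = 4/1 = 4.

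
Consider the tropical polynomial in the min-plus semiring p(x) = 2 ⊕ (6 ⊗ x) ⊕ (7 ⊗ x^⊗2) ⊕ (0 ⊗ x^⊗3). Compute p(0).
p(0) = 0

A tropical monomial a ⊗ x^⊗i evaluates to a + i · x. Evaluating each term at x = 0:
  Term 0 contributes 2 + 0 · 0 = 2
  Term 1 contributes 6 + 1 · 0 = 6
  Term 2 contributes 7 + 2 · 0 = 7
  Term 3 contributes 0 + 3 · 0 = 0
p(0) = ⊕ of these = min[2, 6, 7, 0] = 0.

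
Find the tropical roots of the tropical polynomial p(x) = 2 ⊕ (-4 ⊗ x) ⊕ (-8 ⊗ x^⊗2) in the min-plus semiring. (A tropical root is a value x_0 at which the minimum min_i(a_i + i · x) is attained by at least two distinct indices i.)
Roots: {4, 6}

Each tropical root is a break point of the lower envelope of the lines y = a_i + i · x (there are 3 lines, with slopes 0, 1, ..., 2). Only the lines that attain the minimum somewhere contribute to roots; other lines are dominated. Here the surviving (envelope) indices are i = 2, i = 1, i = 0.
Intersections between consecutive envelope lines give the roots: for adjacent envelope indices i < j the intersection is x = (a_i − a_j) / (j − i). Reading off the sorted break points: {4, 6}.
Verification: at each break x_0, at least two indices attain the minimum of min_i(a_i + i · x_0).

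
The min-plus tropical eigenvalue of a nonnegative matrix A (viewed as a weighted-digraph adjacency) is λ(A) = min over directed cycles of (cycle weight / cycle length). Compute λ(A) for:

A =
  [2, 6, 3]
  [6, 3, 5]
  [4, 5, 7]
λ(A) = 2

Enumerate directed cycles and compute their means (weight / length). Sample:
  cycle 0 → 0: weight = 2, length = 1, mean = 2/1 ≈ 2.000
  cycle 1 → 1: weight = 3, length = 1, mean = 3/1 ≈ 3.000
  cycle 2 → 2: weight = 7, length = 1, mean = 7/1 ≈ 7.000
  cycle 0 → 1 → 0: weight = 12, length = 2, mean = 12/2 ≈ 6.000
  cycle 0 → 2 → 0: weight = 7, length = 2, mean = 7/2 ≈ 3.500
  cycle 1 → 0 → 1: weight = 12, length = 2, mean = 12/2 ≈ 6.000
Minimum mean = 2.000, attained e.g. along the cycle 0 → 0 with weight 2 and length 1. So λ(A) = 2/1 = 2.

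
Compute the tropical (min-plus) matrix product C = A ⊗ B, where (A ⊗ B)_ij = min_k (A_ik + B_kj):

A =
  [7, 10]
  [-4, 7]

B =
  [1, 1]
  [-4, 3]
A ⊗ B =
  [6, 8]
  [-3, -3]

Apply the min-plus product entry-by-entry:
  C[0][0] = min over k of (A[0][0] + B[0][0] = 7 + 1 = 8, A[0][1] + B[1][0] = 10 + -4 = 6) = 6 (attained at k = 1)
  C[0][1] = min over k of (A[0][0] + B[0][1] = 7 + 1 = 8, A[0][1] + B[1][1] = 10 + 3 = 13) = 8 (attained at k = 0)
  C[1][0] = min over k of (A[1][0] + B[0][0] = -4 + 1 = -3, A[1][1] + B[1][0] = 7 + -4 = 3) = -3 (attained at k = 0)
  C[1][1] = min over k of (A[1][0] + B[0][1] = -4 + 1 = -3, A[1][1] + B[1][1] = 7 + 3 = 10) = -3 (attained at k = 0)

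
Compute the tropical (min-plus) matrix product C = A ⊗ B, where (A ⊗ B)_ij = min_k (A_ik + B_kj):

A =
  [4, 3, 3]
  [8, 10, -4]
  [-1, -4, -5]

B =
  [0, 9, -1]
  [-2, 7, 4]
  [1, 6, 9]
A ⊗ B =
  [1, 9, 3]
  [-3, 2, 5]
  [-6, 1, -2]

Apply the min-plus product entry-by-entry:
  C[0][0] = min over k of (A[0][0] + B[0][0] = 4 + 0 = 4, A[0][1] + B[1][0] = 3 + -2 = 1, A[0][2] + B[2][0] = 3 + 1 = 4) = 1 (attained at k = 1)
  C[0][1] = min over k of (A[0][0] + B[0][1] = 4 + 9 = 13, A[0][1] + B[1][1] = 3 + 7 = 10, A[0][2] + B[2][1] = 3 + 6 = 9) = 9 (attained at k = 2)
  C[0][2] = min over k of (A[0][0] + B[0][2] = 4 + -1 = 3, A[0][1] + B[1][2] = 3 + 4 = 7, A[0][2] + B[2][2] = 3 + 9 = 12) = 3 (attained at k = 0)
  C[1][0] = min over k of (A[1][0] + B[0][0] = 8 + 0 = 8, A[1][1] + B[1][0] = 10 + -2 = 8, A[1][2] + B[2][0] = -4 + 1 = -3) = -3 (attained at k = 2)
  C[1][1] = min over k of (A[1][0] + B[0][1] = 8 + 9 = 17, A[1][1] + B[1][1] = 10 + 7 = 17, A[1][2] + B[2][1] = -4 + 6 = 2) = 2 (attained at k = 2)
  C[1][2] = min over k of (A[1][0] + B[0][2] = 8 + -1 = 7, A[1][1] + B[1][2] = 10 + 4 = 14, A[1][2] + B[2][2] = -4 + 9 = 5) = 5 (attained at k = 2)
  C[2][0] = min over k of (A[2][0] + B[0][0] = -1 + 0 = -1, A[2][1] + B[1][0] = -4 + -2 = -6, A[2][2] + B[2][0] = -5 + 1 = -4) = -6 (attained at k = 1)
  C[2][1] = min over k of (A[2][0] + B[0][1] = -1 + 9 = 8, A[2][1] + B[1][1] = -4 + 7 = 3, A[2][2] + B[2][1] = -5 + 6 = 1) = 1 (attained at k = 2)
  C[2][2] = min over k of (A[2][0] + B[0][2] = -1 + -1 = -2, A[2][1] + B[1][2] = -4 + 4 = 0, A[2][2] + B[2][2] = -5 + 9 = 4) = -2 (attained at k = 0)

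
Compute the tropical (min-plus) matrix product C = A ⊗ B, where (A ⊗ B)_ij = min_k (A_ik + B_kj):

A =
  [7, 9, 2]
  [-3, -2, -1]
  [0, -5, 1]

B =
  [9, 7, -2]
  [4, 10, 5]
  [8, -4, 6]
A ⊗ B =
  [10, -2, 5]
  [2, -5, -5]
  [-1, -3, -2]

Apply the min-plus product entry-by-entry:
  C[0][0] = min over k of (A[0][0] + B[0][0] = 7 + 9 = 16, A[0][1] + B[1][0] = 9 + 4 = 13, A[0][2] + B[2][0] = 2 + 8 = 10) = 10 (attained at k = 2)
  C[0][1] = min over k of (A[0][0] + B[0][1] = 7 + 7 = 14, A[0][1] + B[1][1] = 9 + 10 = 19, A[0][2] + B[2][1] = 2 + -4 = -2) = -2 (attained at k = 2)
  C[0][2] = min over k of (A[0][0] + B[0][2] = 7 + -2 = 5, A[0][1] + B[1][2] = 9 + 5 = 14, A[0][2] + B[2][2] = 2 + 6 = 8) = 5 (attained at k = 0)
  C[1][0] = min over k of (A[1][0] + B[0][0] = -3 + 9 = 6, A[1][1] + B[1][0] = -2 + 4 = 2, A[1][2] + B[2][0] = -1 + 8 = 7) = 2 (attained at k = 1)
  C[1][1] = min over k of (A[1][0] + B[0][1] = -3 + 7 = 4, A[1][1] + B[1][1] = -2 + 10 = 8, A[1][2] + B[2][1] = -1 + -4 = -5) = -5 (attained at k = 2)
  C[1][2] = min over k of (A[1][0] + B[0][2] = -3 + -2 = -5, A[1][1] + B[1][2] = -2 + 5 = 3, A[1][2] + B[2][2] = -1 + 6 = 5) = -5 (attained at k = 0)
  C[2][0] = min over k of (A[2][0] + B[0][0] = 0 + 9 = 9, A[2][1] + B[1][0] = -5 + 4 = -1, A[2][2] + B[2][0] = 1 + 8 = 9) = -1 (attained at k = 1)
  C[2][1] = min over k of (A[2][0] + B[0][1] = 0 + 7 = 7, A[2][1] + B[1][1] = -5 + 10 = 5, A[2][2] + B[2][1] = 1 + -4 = -3) = -3 (attained at k = 2)
  C[2][2] = min over k of (A[2][0] + B[0][2] = 0 + -2 = -2, A[2][1] + B[1][2] = -5 + 5 = 0, A[2][2] + B[2][2] = 1 + 6 = 7) = -2 (attained at k = 0)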